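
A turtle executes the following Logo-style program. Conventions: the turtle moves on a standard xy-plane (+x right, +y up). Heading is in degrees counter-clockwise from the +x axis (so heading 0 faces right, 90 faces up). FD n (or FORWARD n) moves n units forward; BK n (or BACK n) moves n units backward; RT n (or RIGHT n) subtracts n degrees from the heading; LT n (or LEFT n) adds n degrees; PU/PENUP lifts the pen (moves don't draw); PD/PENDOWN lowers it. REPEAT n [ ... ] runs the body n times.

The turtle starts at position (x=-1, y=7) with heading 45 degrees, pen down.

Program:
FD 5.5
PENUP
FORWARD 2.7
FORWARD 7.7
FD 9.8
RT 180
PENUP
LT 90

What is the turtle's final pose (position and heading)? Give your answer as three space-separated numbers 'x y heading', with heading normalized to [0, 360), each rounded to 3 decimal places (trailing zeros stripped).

Answer: 17.173 25.173 315

Derivation:
Executing turtle program step by step:
Start: pos=(-1,7), heading=45, pen down
FD 5.5: (-1,7) -> (2.889,10.889) [heading=45, draw]
PU: pen up
FD 2.7: (2.889,10.889) -> (4.798,12.798) [heading=45, move]
FD 7.7: (4.798,12.798) -> (10.243,18.243) [heading=45, move]
FD 9.8: (10.243,18.243) -> (17.173,25.173) [heading=45, move]
RT 180: heading 45 -> 225
PU: pen up
LT 90: heading 225 -> 315
Final: pos=(17.173,25.173), heading=315, 1 segment(s) drawn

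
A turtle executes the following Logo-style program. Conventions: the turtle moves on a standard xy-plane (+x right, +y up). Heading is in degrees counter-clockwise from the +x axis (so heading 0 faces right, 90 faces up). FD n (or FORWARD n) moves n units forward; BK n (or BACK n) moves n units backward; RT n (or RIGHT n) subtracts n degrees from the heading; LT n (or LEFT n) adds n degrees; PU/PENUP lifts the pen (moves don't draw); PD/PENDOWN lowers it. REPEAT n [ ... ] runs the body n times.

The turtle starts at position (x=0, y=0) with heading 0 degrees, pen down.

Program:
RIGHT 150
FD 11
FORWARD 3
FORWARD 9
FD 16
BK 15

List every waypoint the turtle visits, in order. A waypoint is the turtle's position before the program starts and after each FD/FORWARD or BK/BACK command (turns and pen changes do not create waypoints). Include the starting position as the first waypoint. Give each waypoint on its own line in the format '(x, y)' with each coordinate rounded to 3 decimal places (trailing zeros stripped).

Answer: (0, 0)
(-9.526, -5.5)
(-12.124, -7)
(-19.919, -11.5)
(-33.775, -19.5)
(-20.785, -12)

Derivation:
Executing turtle program step by step:
Start: pos=(0,0), heading=0, pen down
RT 150: heading 0 -> 210
FD 11: (0,0) -> (-9.526,-5.5) [heading=210, draw]
FD 3: (-9.526,-5.5) -> (-12.124,-7) [heading=210, draw]
FD 9: (-12.124,-7) -> (-19.919,-11.5) [heading=210, draw]
FD 16: (-19.919,-11.5) -> (-33.775,-19.5) [heading=210, draw]
BK 15: (-33.775,-19.5) -> (-20.785,-12) [heading=210, draw]
Final: pos=(-20.785,-12), heading=210, 5 segment(s) drawn
Waypoints (6 total):
(0, 0)
(-9.526, -5.5)
(-12.124, -7)
(-19.919, -11.5)
(-33.775, -19.5)
(-20.785, -12)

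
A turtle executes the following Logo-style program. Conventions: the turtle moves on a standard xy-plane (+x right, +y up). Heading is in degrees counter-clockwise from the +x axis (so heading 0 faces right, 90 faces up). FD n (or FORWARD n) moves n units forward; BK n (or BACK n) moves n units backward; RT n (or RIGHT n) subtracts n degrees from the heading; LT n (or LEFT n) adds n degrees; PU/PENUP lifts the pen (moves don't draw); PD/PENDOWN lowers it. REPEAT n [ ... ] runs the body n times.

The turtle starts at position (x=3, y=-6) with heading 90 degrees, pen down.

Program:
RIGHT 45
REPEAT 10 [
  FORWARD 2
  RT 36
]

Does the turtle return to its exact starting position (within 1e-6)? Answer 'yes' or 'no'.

Answer: yes

Derivation:
Executing turtle program step by step:
Start: pos=(3,-6), heading=90, pen down
RT 45: heading 90 -> 45
REPEAT 10 [
  -- iteration 1/10 --
  FD 2: (3,-6) -> (4.414,-4.586) [heading=45, draw]
  RT 36: heading 45 -> 9
  -- iteration 2/10 --
  FD 2: (4.414,-4.586) -> (6.39,-4.273) [heading=9, draw]
  RT 36: heading 9 -> 333
  -- iteration 3/10 --
  FD 2: (6.39,-4.273) -> (8.172,-5.181) [heading=333, draw]
  RT 36: heading 333 -> 297
  -- iteration 4/10 --
  FD 2: (8.172,-5.181) -> (9.08,-6.963) [heading=297, draw]
  RT 36: heading 297 -> 261
  -- iteration 5/10 --
  FD 2: (9.08,-6.963) -> (8.767,-8.938) [heading=261, draw]
  RT 36: heading 261 -> 225
  -- iteration 6/10 --
  FD 2: (8.767,-8.938) -> (7.353,-10.353) [heading=225, draw]
  RT 36: heading 225 -> 189
  -- iteration 7/10 --
  FD 2: (7.353,-10.353) -> (5.377,-10.665) [heading=189, draw]
  RT 36: heading 189 -> 153
  -- iteration 8/10 --
  FD 2: (5.377,-10.665) -> (3.595,-9.757) [heading=153, draw]
  RT 36: heading 153 -> 117
  -- iteration 9/10 --
  FD 2: (3.595,-9.757) -> (2.687,-7.975) [heading=117, draw]
  RT 36: heading 117 -> 81
  -- iteration 10/10 --
  FD 2: (2.687,-7.975) -> (3,-6) [heading=81, draw]
  RT 36: heading 81 -> 45
]
Final: pos=(3,-6), heading=45, 10 segment(s) drawn

Start position: (3, -6)
Final position: (3, -6)
Distance = 0; < 1e-6 -> CLOSED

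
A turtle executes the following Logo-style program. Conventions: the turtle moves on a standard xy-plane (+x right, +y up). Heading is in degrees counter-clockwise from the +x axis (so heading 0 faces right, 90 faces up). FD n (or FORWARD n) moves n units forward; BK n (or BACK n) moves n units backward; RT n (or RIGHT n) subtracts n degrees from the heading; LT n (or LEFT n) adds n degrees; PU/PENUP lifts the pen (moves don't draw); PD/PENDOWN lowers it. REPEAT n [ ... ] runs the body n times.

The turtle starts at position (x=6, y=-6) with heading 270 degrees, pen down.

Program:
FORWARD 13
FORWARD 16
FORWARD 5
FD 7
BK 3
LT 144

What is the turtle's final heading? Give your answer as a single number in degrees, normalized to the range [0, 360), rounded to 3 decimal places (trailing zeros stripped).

Executing turtle program step by step:
Start: pos=(6,-6), heading=270, pen down
FD 13: (6,-6) -> (6,-19) [heading=270, draw]
FD 16: (6,-19) -> (6,-35) [heading=270, draw]
FD 5: (6,-35) -> (6,-40) [heading=270, draw]
FD 7: (6,-40) -> (6,-47) [heading=270, draw]
BK 3: (6,-47) -> (6,-44) [heading=270, draw]
LT 144: heading 270 -> 54
Final: pos=(6,-44), heading=54, 5 segment(s) drawn

Answer: 54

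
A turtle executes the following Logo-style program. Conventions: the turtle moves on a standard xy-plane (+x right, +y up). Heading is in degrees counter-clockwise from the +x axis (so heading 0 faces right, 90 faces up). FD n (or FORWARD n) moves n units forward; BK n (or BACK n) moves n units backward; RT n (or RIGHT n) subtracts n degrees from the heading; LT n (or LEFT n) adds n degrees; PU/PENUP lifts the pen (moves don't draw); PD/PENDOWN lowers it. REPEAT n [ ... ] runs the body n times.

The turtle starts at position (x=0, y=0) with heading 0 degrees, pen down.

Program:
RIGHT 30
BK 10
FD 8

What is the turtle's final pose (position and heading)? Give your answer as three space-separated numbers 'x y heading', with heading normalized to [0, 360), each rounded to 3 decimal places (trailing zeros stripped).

Executing turtle program step by step:
Start: pos=(0,0), heading=0, pen down
RT 30: heading 0 -> 330
BK 10: (0,0) -> (-8.66,5) [heading=330, draw]
FD 8: (-8.66,5) -> (-1.732,1) [heading=330, draw]
Final: pos=(-1.732,1), heading=330, 2 segment(s) drawn

Answer: -1.732 1 330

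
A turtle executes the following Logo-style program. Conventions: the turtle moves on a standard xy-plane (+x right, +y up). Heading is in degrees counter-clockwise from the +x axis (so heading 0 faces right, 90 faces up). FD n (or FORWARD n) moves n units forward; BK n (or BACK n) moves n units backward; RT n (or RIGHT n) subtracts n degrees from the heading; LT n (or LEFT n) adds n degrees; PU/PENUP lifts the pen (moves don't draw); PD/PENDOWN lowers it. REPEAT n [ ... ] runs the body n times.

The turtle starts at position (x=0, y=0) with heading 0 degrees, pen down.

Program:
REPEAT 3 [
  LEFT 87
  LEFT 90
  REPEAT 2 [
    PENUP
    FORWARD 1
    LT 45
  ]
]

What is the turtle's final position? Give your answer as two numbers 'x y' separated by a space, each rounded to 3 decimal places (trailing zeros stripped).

Answer: -0.47 1.586

Derivation:
Executing turtle program step by step:
Start: pos=(0,0), heading=0, pen down
REPEAT 3 [
  -- iteration 1/3 --
  LT 87: heading 0 -> 87
  LT 90: heading 87 -> 177
  REPEAT 2 [
    -- iteration 1/2 --
    PU: pen up
    FD 1: (0,0) -> (-0.999,0.052) [heading=177, move]
    LT 45: heading 177 -> 222
    -- iteration 2/2 --
    PU: pen up
    FD 1: (-0.999,0.052) -> (-1.742,-0.617) [heading=222, move]
    LT 45: heading 222 -> 267
  ]
  -- iteration 2/3 --
  LT 87: heading 267 -> 354
  LT 90: heading 354 -> 84
  REPEAT 2 [
    -- iteration 1/2 --
    PU: pen up
    FD 1: (-1.742,-0.617) -> (-1.637,0.378) [heading=84, move]
    LT 45: heading 84 -> 129
    -- iteration 2/2 --
    PU: pen up
    FD 1: (-1.637,0.378) -> (-2.267,1.155) [heading=129, move]
    LT 45: heading 129 -> 174
  ]
  -- iteration 3/3 --
  LT 87: heading 174 -> 261
  LT 90: heading 261 -> 351
  REPEAT 2 [
    -- iteration 1/2 --
    PU: pen up
    FD 1: (-2.267,1.155) -> (-1.279,0.998) [heading=351, move]
    LT 45: heading 351 -> 36
    -- iteration 2/2 --
    PU: pen up
    FD 1: (-1.279,0.998) -> (-0.47,1.586) [heading=36, move]
    LT 45: heading 36 -> 81
  ]
]
Final: pos=(-0.47,1.586), heading=81, 0 segment(s) drawn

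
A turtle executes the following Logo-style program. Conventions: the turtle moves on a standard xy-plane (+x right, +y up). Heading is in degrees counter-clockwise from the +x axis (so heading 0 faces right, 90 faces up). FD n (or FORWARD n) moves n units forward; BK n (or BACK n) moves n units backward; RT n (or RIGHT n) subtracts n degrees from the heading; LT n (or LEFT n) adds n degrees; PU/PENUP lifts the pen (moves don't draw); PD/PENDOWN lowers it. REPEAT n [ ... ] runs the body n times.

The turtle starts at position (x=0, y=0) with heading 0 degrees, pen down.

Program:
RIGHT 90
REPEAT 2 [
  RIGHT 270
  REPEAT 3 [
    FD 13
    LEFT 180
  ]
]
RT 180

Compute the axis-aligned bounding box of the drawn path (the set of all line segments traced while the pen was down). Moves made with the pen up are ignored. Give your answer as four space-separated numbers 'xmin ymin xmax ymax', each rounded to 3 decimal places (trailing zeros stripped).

Answer: 0 -13 13 0

Derivation:
Executing turtle program step by step:
Start: pos=(0,0), heading=0, pen down
RT 90: heading 0 -> 270
REPEAT 2 [
  -- iteration 1/2 --
  RT 270: heading 270 -> 0
  REPEAT 3 [
    -- iteration 1/3 --
    FD 13: (0,0) -> (13,0) [heading=0, draw]
    LT 180: heading 0 -> 180
    -- iteration 2/3 --
    FD 13: (13,0) -> (0,0) [heading=180, draw]
    LT 180: heading 180 -> 0
    -- iteration 3/3 --
    FD 13: (0,0) -> (13,0) [heading=0, draw]
    LT 180: heading 0 -> 180
  ]
  -- iteration 2/2 --
  RT 270: heading 180 -> 270
  REPEAT 3 [
    -- iteration 1/3 --
    FD 13: (13,0) -> (13,-13) [heading=270, draw]
    LT 180: heading 270 -> 90
    -- iteration 2/3 --
    FD 13: (13,-13) -> (13,0) [heading=90, draw]
    LT 180: heading 90 -> 270
    -- iteration 3/3 --
    FD 13: (13,0) -> (13,-13) [heading=270, draw]
    LT 180: heading 270 -> 90
  ]
]
RT 180: heading 90 -> 270
Final: pos=(13,-13), heading=270, 6 segment(s) drawn

Segment endpoints: x in {0, 13, 13}, y in {-13, 0, 0, 0, 0}
xmin=0, ymin=-13, xmax=13, ymax=0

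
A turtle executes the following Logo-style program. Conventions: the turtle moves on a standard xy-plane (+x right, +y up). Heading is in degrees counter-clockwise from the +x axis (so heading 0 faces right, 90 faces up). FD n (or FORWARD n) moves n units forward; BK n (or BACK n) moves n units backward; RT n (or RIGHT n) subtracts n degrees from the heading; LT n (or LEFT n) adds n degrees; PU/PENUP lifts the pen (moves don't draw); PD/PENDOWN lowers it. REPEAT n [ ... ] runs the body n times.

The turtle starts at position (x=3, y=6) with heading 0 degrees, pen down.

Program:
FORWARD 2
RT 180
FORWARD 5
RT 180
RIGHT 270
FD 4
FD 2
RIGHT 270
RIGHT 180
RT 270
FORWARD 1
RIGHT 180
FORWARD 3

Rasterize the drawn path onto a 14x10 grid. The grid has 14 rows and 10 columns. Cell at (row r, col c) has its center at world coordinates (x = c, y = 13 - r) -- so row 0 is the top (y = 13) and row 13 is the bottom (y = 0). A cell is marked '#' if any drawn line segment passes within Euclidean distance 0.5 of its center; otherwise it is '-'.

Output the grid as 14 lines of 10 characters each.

Segment 0: (3,6) -> (5,6)
Segment 1: (5,6) -> (0,6)
Segment 2: (0,6) -> (-0,10)
Segment 3: (-0,10) -> (-0,12)
Segment 4: (-0,12) -> (-0,13)
Segment 5: (-0,13) -> (-0,10)

Answer: #---------
#---------
#---------
#---------
#---------
#---------
#---------
######----
----------
----------
----------
----------
----------
----------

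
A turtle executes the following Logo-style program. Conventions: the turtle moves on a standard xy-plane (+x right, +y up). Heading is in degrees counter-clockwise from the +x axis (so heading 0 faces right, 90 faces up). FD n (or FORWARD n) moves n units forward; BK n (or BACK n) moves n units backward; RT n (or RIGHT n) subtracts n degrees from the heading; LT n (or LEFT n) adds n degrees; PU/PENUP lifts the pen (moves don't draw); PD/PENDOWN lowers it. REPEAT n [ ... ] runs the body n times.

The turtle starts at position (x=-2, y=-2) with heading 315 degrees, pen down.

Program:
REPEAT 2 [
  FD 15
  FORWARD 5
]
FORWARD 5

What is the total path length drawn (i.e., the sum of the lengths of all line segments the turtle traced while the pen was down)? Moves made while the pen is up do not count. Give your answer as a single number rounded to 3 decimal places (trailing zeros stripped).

Answer: 45

Derivation:
Executing turtle program step by step:
Start: pos=(-2,-2), heading=315, pen down
REPEAT 2 [
  -- iteration 1/2 --
  FD 15: (-2,-2) -> (8.607,-12.607) [heading=315, draw]
  FD 5: (8.607,-12.607) -> (12.142,-16.142) [heading=315, draw]
  -- iteration 2/2 --
  FD 15: (12.142,-16.142) -> (22.749,-26.749) [heading=315, draw]
  FD 5: (22.749,-26.749) -> (26.284,-30.284) [heading=315, draw]
]
FD 5: (26.284,-30.284) -> (29.82,-33.82) [heading=315, draw]
Final: pos=(29.82,-33.82), heading=315, 5 segment(s) drawn

Segment lengths:
  seg 1: (-2,-2) -> (8.607,-12.607), length = 15
  seg 2: (8.607,-12.607) -> (12.142,-16.142), length = 5
  seg 3: (12.142,-16.142) -> (22.749,-26.749), length = 15
  seg 4: (22.749,-26.749) -> (26.284,-30.284), length = 5
  seg 5: (26.284,-30.284) -> (29.82,-33.82), length = 5
Total = 45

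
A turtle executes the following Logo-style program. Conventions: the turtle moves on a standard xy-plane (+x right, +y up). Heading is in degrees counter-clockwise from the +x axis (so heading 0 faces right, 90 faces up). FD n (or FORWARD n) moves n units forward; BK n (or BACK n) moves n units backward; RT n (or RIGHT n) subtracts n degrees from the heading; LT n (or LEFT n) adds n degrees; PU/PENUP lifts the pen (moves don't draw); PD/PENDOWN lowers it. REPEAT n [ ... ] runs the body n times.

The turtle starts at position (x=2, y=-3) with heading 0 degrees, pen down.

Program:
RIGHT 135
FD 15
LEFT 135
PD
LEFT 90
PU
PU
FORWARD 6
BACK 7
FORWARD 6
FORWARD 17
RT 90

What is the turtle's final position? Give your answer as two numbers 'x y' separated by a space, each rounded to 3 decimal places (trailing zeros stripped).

Executing turtle program step by step:
Start: pos=(2,-3), heading=0, pen down
RT 135: heading 0 -> 225
FD 15: (2,-3) -> (-8.607,-13.607) [heading=225, draw]
LT 135: heading 225 -> 0
PD: pen down
LT 90: heading 0 -> 90
PU: pen up
PU: pen up
FD 6: (-8.607,-13.607) -> (-8.607,-7.607) [heading=90, move]
BK 7: (-8.607,-7.607) -> (-8.607,-14.607) [heading=90, move]
FD 6: (-8.607,-14.607) -> (-8.607,-8.607) [heading=90, move]
FD 17: (-8.607,-8.607) -> (-8.607,8.393) [heading=90, move]
RT 90: heading 90 -> 0
Final: pos=(-8.607,8.393), heading=0, 1 segment(s) drawn

Answer: -8.607 8.393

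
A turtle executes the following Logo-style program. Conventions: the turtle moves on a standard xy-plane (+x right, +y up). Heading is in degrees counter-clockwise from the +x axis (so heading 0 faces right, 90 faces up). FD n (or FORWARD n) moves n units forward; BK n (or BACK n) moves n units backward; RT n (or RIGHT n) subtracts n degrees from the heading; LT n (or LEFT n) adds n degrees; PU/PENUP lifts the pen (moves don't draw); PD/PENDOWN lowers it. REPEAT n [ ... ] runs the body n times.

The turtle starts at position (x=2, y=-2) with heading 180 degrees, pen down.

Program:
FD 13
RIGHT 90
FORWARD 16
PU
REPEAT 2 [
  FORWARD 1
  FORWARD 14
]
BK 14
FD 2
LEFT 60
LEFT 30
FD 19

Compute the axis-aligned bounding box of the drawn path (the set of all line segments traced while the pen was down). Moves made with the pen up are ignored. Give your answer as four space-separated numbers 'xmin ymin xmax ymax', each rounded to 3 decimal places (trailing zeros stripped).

Executing turtle program step by step:
Start: pos=(2,-2), heading=180, pen down
FD 13: (2,-2) -> (-11,-2) [heading=180, draw]
RT 90: heading 180 -> 90
FD 16: (-11,-2) -> (-11,14) [heading=90, draw]
PU: pen up
REPEAT 2 [
  -- iteration 1/2 --
  FD 1: (-11,14) -> (-11,15) [heading=90, move]
  FD 14: (-11,15) -> (-11,29) [heading=90, move]
  -- iteration 2/2 --
  FD 1: (-11,29) -> (-11,30) [heading=90, move]
  FD 14: (-11,30) -> (-11,44) [heading=90, move]
]
BK 14: (-11,44) -> (-11,30) [heading=90, move]
FD 2: (-11,30) -> (-11,32) [heading=90, move]
LT 60: heading 90 -> 150
LT 30: heading 150 -> 180
FD 19: (-11,32) -> (-30,32) [heading=180, move]
Final: pos=(-30,32), heading=180, 2 segment(s) drawn

Segment endpoints: x in {-11, -11, 2}, y in {-2, -2, 14}
xmin=-11, ymin=-2, xmax=2, ymax=14

Answer: -11 -2 2 14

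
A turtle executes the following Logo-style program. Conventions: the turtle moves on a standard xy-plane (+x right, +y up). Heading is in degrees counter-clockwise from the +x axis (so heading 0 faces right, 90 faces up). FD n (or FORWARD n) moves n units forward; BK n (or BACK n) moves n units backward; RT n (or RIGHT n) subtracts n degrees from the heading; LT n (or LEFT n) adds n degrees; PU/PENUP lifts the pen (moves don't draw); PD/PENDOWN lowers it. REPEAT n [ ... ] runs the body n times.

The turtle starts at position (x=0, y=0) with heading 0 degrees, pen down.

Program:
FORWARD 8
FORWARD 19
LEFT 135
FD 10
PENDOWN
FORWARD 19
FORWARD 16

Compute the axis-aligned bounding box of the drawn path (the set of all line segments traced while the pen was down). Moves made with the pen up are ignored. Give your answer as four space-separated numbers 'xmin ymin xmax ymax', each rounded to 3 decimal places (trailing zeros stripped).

Answer: -4.82 0 27 31.82

Derivation:
Executing turtle program step by step:
Start: pos=(0,0), heading=0, pen down
FD 8: (0,0) -> (8,0) [heading=0, draw]
FD 19: (8,0) -> (27,0) [heading=0, draw]
LT 135: heading 0 -> 135
FD 10: (27,0) -> (19.929,7.071) [heading=135, draw]
PD: pen down
FD 19: (19.929,7.071) -> (6.494,20.506) [heading=135, draw]
FD 16: (6.494,20.506) -> (-4.82,31.82) [heading=135, draw]
Final: pos=(-4.82,31.82), heading=135, 5 segment(s) drawn

Segment endpoints: x in {-4.82, 0, 6.494, 8, 19.929, 27}, y in {0, 7.071, 20.506, 31.82}
xmin=-4.82, ymin=0, xmax=27, ymax=31.82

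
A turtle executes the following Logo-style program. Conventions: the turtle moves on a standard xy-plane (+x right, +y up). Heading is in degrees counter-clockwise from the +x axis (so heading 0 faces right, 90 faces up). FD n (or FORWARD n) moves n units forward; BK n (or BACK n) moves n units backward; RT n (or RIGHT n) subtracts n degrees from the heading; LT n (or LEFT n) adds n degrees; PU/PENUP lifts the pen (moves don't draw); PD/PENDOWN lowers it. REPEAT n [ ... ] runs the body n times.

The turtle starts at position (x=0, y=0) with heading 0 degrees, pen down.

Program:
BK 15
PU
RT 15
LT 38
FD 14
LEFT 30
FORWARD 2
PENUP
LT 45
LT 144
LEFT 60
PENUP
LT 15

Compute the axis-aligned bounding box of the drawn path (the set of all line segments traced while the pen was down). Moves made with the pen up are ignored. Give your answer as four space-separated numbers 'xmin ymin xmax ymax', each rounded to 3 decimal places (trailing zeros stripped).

Executing turtle program step by step:
Start: pos=(0,0), heading=0, pen down
BK 15: (0,0) -> (-15,0) [heading=0, draw]
PU: pen up
RT 15: heading 0 -> 345
LT 38: heading 345 -> 23
FD 14: (-15,0) -> (-2.113,5.47) [heading=23, move]
LT 30: heading 23 -> 53
FD 2: (-2.113,5.47) -> (-0.909,7.068) [heading=53, move]
PU: pen up
LT 45: heading 53 -> 98
LT 144: heading 98 -> 242
LT 60: heading 242 -> 302
PU: pen up
LT 15: heading 302 -> 317
Final: pos=(-0.909,7.068), heading=317, 1 segment(s) drawn

Segment endpoints: x in {-15, 0}, y in {0}
xmin=-15, ymin=0, xmax=0, ymax=0

Answer: -15 0 0 0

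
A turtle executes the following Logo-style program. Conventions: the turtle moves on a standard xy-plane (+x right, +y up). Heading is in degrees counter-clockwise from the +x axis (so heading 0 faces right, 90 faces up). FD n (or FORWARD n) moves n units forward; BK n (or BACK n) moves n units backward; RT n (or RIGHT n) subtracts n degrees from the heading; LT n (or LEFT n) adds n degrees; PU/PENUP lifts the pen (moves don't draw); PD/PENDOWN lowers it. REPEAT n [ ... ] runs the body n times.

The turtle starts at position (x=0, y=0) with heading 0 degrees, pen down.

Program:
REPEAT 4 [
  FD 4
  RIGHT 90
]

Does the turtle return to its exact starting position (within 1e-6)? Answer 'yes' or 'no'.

Answer: yes

Derivation:
Executing turtle program step by step:
Start: pos=(0,0), heading=0, pen down
REPEAT 4 [
  -- iteration 1/4 --
  FD 4: (0,0) -> (4,0) [heading=0, draw]
  RT 90: heading 0 -> 270
  -- iteration 2/4 --
  FD 4: (4,0) -> (4,-4) [heading=270, draw]
  RT 90: heading 270 -> 180
  -- iteration 3/4 --
  FD 4: (4,-4) -> (0,-4) [heading=180, draw]
  RT 90: heading 180 -> 90
  -- iteration 4/4 --
  FD 4: (0,-4) -> (0,0) [heading=90, draw]
  RT 90: heading 90 -> 0
]
Final: pos=(0,0), heading=0, 4 segment(s) drawn

Start position: (0, 0)
Final position: (0, 0)
Distance = 0; < 1e-6 -> CLOSED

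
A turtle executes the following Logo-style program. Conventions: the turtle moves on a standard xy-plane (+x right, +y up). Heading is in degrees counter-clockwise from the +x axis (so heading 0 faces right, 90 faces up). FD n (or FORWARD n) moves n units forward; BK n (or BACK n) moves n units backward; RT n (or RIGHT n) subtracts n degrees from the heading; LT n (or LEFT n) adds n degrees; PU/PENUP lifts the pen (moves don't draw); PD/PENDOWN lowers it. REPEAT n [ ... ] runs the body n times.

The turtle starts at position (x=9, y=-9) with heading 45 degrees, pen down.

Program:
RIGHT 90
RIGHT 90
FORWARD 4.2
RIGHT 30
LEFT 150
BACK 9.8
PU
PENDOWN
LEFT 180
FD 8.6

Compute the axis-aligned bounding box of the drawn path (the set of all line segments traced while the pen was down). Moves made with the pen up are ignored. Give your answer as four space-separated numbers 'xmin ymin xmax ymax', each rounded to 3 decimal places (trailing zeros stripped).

Executing turtle program step by step:
Start: pos=(9,-9), heading=45, pen down
RT 90: heading 45 -> 315
RT 90: heading 315 -> 225
FD 4.2: (9,-9) -> (6.03,-11.97) [heading=225, draw]
RT 30: heading 225 -> 195
LT 150: heading 195 -> 345
BK 9.8: (6.03,-11.97) -> (-3.436,-9.433) [heading=345, draw]
PU: pen up
PD: pen down
LT 180: heading 345 -> 165
FD 8.6: (-3.436,-9.433) -> (-11.743,-7.208) [heading=165, draw]
Final: pos=(-11.743,-7.208), heading=165, 3 segment(s) drawn

Segment endpoints: x in {-11.743, -3.436, 6.03, 9}, y in {-11.97, -9.433, -9, -7.208}
xmin=-11.743, ymin=-11.97, xmax=9, ymax=-7.208

Answer: -11.743 -11.97 9 -7.208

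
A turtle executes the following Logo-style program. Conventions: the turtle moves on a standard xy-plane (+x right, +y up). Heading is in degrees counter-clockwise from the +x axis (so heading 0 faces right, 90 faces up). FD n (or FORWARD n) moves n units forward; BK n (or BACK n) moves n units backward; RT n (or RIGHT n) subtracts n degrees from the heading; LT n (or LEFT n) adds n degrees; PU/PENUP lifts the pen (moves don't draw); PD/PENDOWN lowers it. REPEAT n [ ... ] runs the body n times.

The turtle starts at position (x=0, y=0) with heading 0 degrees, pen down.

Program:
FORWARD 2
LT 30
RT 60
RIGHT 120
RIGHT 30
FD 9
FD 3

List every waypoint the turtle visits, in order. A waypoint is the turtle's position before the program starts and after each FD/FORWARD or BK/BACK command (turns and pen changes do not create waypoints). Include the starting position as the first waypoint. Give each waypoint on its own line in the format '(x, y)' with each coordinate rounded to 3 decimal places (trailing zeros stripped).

Executing turtle program step by step:
Start: pos=(0,0), heading=0, pen down
FD 2: (0,0) -> (2,0) [heading=0, draw]
LT 30: heading 0 -> 30
RT 60: heading 30 -> 330
RT 120: heading 330 -> 210
RT 30: heading 210 -> 180
FD 9: (2,0) -> (-7,0) [heading=180, draw]
FD 3: (-7,0) -> (-10,0) [heading=180, draw]
Final: pos=(-10,0), heading=180, 3 segment(s) drawn
Waypoints (4 total):
(0, 0)
(2, 0)
(-7, 0)
(-10, 0)

Answer: (0, 0)
(2, 0)
(-7, 0)
(-10, 0)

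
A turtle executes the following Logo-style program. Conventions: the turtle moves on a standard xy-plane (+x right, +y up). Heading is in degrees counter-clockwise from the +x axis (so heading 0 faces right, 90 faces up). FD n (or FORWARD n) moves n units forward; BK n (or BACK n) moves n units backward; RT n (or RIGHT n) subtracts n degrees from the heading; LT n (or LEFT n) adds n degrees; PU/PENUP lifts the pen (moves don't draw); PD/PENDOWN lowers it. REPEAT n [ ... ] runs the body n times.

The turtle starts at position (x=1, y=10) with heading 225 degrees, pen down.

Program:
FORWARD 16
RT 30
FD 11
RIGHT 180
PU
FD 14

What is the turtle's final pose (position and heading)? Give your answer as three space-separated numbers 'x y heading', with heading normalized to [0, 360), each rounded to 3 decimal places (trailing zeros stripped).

Executing turtle program step by step:
Start: pos=(1,10), heading=225, pen down
FD 16: (1,10) -> (-10.314,-1.314) [heading=225, draw]
RT 30: heading 225 -> 195
FD 11: (-10.314,-1.314) -> (-20.939,-4.161) [heading=195, draw]
RT 180: heading 195 -> 15
PU: pen up
FD 14: (-20.939,-4.161) -> (-7.416,-0.537) [heading=15, move]
Final: pos=(-7.416,-0.537), heading=15, 2 segment(s) drawn

Answer: -7.416 -0.537 15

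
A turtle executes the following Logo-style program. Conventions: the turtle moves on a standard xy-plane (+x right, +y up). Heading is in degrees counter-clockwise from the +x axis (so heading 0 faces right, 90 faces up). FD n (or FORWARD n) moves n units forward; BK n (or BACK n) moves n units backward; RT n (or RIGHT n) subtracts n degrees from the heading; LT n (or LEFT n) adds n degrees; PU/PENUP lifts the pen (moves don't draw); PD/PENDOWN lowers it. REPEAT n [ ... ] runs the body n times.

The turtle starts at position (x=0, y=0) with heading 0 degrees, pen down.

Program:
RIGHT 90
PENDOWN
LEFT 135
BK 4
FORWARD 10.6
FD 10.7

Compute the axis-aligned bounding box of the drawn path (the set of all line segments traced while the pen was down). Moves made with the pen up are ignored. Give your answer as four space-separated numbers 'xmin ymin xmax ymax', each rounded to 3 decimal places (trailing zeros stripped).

Answer: -2.828 -2.828 12.233 12.233

Derivation:
Executing turtle program step by step:
Start: pos=(0,0), heading=0, pen down
RT 90: heading 0 -> 270
PD: pen down
LT 135: heading 270 -> 45
BK 4: (0,0) -> (-2.828,-2.828) [heading=45, draw]
FD 10.6: (-2.828,-2.828) -> (4.667,4.667) [heading=45, draw]
FD 10.7: (4.667,4.667) -> (12.233,12.233) [heading=45, draw]
Final: pos=(12.233,12.233), heading=45, 3 segment(s) drawn

Segment endpoints: x in {-2.828, 0, 4.667, 12.233}, y in {-2.828, 0, 4.667, 12.233}
xmin=-2.828, ymin=-2.828, xmax=12.233, ymax=12.233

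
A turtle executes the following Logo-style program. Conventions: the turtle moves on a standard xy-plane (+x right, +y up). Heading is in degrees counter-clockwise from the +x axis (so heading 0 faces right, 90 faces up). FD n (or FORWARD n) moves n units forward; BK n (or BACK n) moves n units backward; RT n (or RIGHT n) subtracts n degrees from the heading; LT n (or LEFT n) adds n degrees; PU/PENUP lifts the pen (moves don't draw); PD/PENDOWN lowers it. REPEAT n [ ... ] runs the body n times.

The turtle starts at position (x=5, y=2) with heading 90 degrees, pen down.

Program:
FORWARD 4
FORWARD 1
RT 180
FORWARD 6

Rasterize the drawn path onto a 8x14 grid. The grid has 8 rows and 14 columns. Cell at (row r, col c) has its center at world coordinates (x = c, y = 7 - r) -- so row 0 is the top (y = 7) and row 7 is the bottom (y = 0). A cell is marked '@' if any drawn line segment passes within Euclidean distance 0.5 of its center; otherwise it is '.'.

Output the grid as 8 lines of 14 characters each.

Segment 0: (5,2) -> (5,6)
Segment 1: (5,6) -> (5,7)
Segment 2: (5,7) -> (5,1)

Answer: .....@........
.....@........
.....@........
.....@........
.....@........
.....@........
.....@........
..............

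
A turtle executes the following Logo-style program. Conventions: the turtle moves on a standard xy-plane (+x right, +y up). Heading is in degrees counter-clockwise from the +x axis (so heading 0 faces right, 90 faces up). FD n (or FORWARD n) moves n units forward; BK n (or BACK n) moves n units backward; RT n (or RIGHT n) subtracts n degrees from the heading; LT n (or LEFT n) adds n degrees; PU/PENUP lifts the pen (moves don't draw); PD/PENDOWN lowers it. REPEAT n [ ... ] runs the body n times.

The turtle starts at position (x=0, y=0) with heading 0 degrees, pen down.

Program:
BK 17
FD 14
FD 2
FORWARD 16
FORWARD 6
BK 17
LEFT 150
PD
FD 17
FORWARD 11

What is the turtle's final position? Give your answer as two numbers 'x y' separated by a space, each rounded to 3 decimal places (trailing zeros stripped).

Answer: -20.249 14

Derivation:
Executing turtle program step by step:
Start: pos=(0,0), heading=0, pen down
BK 17: (0,0) -> (-17,0) [heading=0, draw]
FD 14: (-17,0) -> (-3,0) [heading=0, draw]
FD 2: (-3,0) -> (-1,0) [heading=0, draw]
FD 16: (-1,0) -> (15,0) [heading=0, draw]
FD 6: (15,0) -> (21,0) [heading=0, draw]
BK 17: (21,0) -> (4,0) [heading=0, draw]
LT 150: heading 0 -> 150
PD: pen down
FD 17: (4,0) -> (-10.722,8.5) [heading=150, draw]
FD 11: (-10.722,8.5) -> (-20.249,14) [heading=150, draw]
Final: pos=(-20.249,14), heading=150, 8 segment(s) drawn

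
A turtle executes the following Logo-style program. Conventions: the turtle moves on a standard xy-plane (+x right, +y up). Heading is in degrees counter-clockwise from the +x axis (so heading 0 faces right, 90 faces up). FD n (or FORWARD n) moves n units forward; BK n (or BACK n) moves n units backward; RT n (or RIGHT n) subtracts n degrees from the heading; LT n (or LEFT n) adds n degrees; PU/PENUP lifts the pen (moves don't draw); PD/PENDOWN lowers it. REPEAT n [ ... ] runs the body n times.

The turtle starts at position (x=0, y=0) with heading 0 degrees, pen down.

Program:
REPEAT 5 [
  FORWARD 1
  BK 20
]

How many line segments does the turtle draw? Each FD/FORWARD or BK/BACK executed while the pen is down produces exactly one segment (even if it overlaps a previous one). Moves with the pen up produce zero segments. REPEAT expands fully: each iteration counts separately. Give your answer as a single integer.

Executing turtle program step by step:
Start: pos=(0,0), heading=0, pen down
REPEAT 5 [
  -- iteration 1/5 --
  FD 1: (0,0) -> (1,0) [heading=0, draw]
  BK 20: (1,0) -> (-19,0) [heading=0, draw]
  -- iteration 2/5 --
  FD 1: (-19,0) -> (-18,0) [heading=0, draw]
  BK 20: (-18,0) -> (-38,0) [heading=0, draw]
  -- iteration 3/5 --
  FD 1: (-38,0) -> (-37,0) [heading=0, draw]
  BK 20: (-37,0) -> (-57,0) [heading=0, draw]
  -- iteration 4/5 --
  FD 1: (-57,0) -> (-56,0) [heading=0, draw]
  BK 20: (-56,0) -> (-76,0) [heading=0, draw]
  -- iteration 5/5 --
  FD 1: (-76,0) -> (-75,0) [heading=0, draw]
  BK 20: (-75,0) -> (-95,0) [heading=0, draw]
]
Final: pos=(-95,0), heading=0, 10 segment(s) drawn
Segments drawn: 10

Answer: 10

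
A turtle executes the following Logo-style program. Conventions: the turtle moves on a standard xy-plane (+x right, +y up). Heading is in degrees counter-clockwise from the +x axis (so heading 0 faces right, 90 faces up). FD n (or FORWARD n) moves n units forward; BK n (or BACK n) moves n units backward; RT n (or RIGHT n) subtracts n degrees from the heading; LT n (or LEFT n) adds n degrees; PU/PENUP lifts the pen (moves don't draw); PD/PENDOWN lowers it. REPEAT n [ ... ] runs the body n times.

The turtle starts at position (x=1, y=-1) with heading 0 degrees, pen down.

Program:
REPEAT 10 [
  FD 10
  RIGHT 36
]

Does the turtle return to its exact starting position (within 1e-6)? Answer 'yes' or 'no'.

Answer: yes

Derivation:
Executing turtle program step by step:
Start: pos=(1,-1), heading=0, pen down
REPEAT 10 [
  -- iteration 1/10 --
  FD 10: (1,-1) -> (11,-1) [heading=0, draw]
  RT 36: heading 0 -> 324
  -- iteration 2/10 --
  FD 10: (11,-1) -> (19.09,-6.878) [heading=324, draw]
  RT 36: heading 324 -> 288
  -- iteration 3/10 --
  FD 10: (19.09,-6.878) -> (22.18,-16.388) [heading=288, draw]
  RT 36: heading 288 -> 252
  -- iteration 4/10 --
  FD 10: (22.18,-16.388) -> (19.09,-25.899) [heading=252, draw]
  RT 36: heading 252 -> 216
  -- iteration 5/10 --
  FD 10: (19.09,-25.899) -> (11,-31.777) [heading=216, draw]
  RT 36: heading 216 -> 180
  -- iteration 6/10 --
  FD 10: (11,-31.777) -> (1,-31.777) [heading=180, draw]
  RT 36: heading 180 -> 144
  -- iteration 7/10 --
  FD 10: (1,-31.777) -> (-7.09,-25.899) [heading=144, draw]
  RT 36: heading 144 -> 108
  -- iteration 8/10 --
  FD 10: (-7.09,-25.899) -> (-10.18,-16.388) [heading=108, draw]
  RT 36: heading 108 -> 72
  -- iteration 9/10 --
  FD 10: (-10.18,-16.388) -> (-7.09,-6.878) [heading=72, draw]
  RT 36: heading 72 -> 36
  -- iteration 10/10 --
  FD 10: (-7.09,-6.878) -> (1,-1) [heading=36, draw]
  RT 36: heading 36 -> 0
]
Final: pos=(1,-1), heading=0, 10 segment(s) drawn

Start position: (1, -1)
Final position: (1, -1)
Distance = 0; < 1e-6 -> CLOSED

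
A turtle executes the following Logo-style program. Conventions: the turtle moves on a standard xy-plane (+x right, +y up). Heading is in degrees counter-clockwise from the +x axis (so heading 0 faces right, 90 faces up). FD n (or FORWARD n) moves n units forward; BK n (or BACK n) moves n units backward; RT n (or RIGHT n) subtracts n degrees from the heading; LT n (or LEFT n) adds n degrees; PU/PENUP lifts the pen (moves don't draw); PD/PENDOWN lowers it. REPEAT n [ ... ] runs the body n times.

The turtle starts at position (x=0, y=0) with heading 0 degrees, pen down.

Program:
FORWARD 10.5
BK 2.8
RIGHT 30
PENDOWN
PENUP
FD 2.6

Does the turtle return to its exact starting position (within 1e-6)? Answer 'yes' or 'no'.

Answer: no

Derivation:
Executing turtle program step by step:
Start: pos=(0,0), heading=0, pen down
FD 10.5: (0,0) -> (10.5,0) [heading=0, draw]
BK 2.8: (10.5,0) -> (7.7,0) [heading=0, draw]
RT 30: heading 0 -> 330
PD: pen down
PU: pen up
FD 2.6: (7.7,0) -> (9.952,-1.3) [heading=330, move]
Final: pos=(9.952,-1.3), heading=330, 2 segment(s) drawn

Start position: (0, 0)
Final position: (9.952, -1.3)
Distance = 10.036; >= 1e-6 -> NOT closed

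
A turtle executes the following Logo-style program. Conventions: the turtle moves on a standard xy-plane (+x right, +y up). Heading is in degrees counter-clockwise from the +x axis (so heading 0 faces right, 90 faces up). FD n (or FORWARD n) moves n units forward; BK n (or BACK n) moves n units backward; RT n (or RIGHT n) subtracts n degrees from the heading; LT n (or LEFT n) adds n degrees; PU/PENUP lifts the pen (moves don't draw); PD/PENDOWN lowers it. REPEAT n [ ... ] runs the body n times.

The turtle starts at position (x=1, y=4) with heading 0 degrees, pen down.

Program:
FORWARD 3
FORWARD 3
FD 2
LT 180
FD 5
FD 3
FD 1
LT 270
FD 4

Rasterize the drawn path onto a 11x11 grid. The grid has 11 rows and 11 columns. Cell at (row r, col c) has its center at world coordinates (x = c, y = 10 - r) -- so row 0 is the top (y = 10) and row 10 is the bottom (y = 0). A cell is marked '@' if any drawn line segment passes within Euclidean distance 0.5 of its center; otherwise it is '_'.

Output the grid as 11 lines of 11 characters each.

Segment 0: (1,4) -> (4,4)
Segment 1: (4,4) -> (7,4)
Segment 2: (7,4) -> (9,4)
Segment 3: (9,4) -> (4,4)
Segment 4: (4,4) -> (1,4)
Segment 5: (1,4) -> (0,4)
Segment 6: (0,4) -> (0,8)

Answer: ___________
___________
@__________
@__________
@__________
@__________
@@@@@@@@@@_
___________
___________
___________
___________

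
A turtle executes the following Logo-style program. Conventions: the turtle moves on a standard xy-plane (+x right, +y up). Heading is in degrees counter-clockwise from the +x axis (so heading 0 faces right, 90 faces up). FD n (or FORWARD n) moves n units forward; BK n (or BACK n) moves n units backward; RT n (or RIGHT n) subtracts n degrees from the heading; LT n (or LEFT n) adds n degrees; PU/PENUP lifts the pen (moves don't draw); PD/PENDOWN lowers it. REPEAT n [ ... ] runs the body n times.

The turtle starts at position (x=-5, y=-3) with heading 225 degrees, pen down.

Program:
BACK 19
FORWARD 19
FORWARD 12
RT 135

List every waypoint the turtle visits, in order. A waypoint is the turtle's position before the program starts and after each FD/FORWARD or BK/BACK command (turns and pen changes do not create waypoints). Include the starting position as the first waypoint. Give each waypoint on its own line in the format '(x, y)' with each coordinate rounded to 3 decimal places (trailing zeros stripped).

Answer: (-5, -3)
(8.435, 10.435)
(-5, -3)
(-13.485, -11.485)

Derivation:
Executing turtle program step by step:
Start: pos=(-5,-3), heading=225, pen down
BK 19: (-5,-3) -> (8.435,10.435) [heading=225, draw]
FD 19: (8.435,10.435) -> (-5,-3) [heading=225, draw]
FD 12: (-5,-3) -> (-13.485,-11.485) [heading=225, draw]
RT 135: heading 225 -> 90
Final: pos=(-13.485,-11.485), heading=90, 3 segment(s) drawn
Waypoints (4 total):
(-5, -3)
(8.435, 10.435)
(-5, -3)
(-13.485, -11.485)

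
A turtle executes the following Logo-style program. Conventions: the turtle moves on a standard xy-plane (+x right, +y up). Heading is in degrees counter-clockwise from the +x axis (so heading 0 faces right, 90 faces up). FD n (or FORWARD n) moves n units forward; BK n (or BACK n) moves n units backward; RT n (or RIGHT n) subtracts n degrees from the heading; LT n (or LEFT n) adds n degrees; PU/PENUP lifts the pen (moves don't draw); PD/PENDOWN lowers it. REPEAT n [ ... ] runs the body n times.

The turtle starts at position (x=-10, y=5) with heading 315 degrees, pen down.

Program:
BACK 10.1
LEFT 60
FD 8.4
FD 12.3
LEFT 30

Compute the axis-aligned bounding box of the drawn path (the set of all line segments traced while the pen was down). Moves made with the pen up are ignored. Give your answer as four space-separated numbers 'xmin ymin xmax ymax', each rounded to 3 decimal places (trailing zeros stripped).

Executing turtle program step by step:
Start: pos=(-10,5), heading=315, pen down
BK 10.1: (-10,5) -> (-17.142,12.142) [heading=315, draw]
LT 60: heading 315 -> 15
FD 8.4: (-17.142,12.142) -> (-9.028,14.316) [heading=15, draw]
FD 12.3: (-9.028,14.316) -> (2.853,17.499) [heading=15, draw]
LT 30: heading 15 -> 45
Final: pos=(2.853,17.499), heading=45, 3 segment(s) drawn

Segment endpoints: x in {-17.142, -10, -9.028, 2.853}, y in {5, 12.142, 14.316, 17.499}
xmin=-17.142, ymin=5, xmax=2.853, ymax=17.499

Answer: -17.142 5 2.853 17.499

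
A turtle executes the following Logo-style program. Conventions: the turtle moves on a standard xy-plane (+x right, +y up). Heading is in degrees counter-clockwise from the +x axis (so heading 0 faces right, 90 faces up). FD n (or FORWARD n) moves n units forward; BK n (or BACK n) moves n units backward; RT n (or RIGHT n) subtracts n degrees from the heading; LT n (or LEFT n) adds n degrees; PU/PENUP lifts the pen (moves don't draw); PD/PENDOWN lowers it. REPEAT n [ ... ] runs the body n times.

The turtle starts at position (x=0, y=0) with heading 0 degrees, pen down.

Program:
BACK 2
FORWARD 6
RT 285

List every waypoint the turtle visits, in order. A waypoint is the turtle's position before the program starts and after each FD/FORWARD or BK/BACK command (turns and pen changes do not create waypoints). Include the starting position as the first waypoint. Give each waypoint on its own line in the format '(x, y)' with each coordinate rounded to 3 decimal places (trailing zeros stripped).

Executing turtle program step by step:
Start: pos=(0,0), heading=0, pen down
BK 2: (0,0) -> (-2,0) [heading=0, draw]
FD 6: (-2,0) -> (4,0) [heading=0, draw]
RT 285: heading 0 -> 75
Final: pos=(4,0), heading=75, 2 segment(s) drawn
Waypoints (3 total):
(0, 0)
(-2, 0)
(4, 0)

Answer: (0, 0)
(-2, 0)
(4, 0)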